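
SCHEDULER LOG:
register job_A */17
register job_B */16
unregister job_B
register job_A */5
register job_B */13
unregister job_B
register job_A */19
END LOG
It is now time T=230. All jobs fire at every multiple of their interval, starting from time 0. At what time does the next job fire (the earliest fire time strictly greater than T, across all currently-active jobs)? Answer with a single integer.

Answer: 247

Derivation:
Op 1: register job_A */17 -> active={job_A:*/17}
Op 2: register job_B */16 -> active={job_A:*/17, job_B:*/16}
Op 3: unregister job_B -> active={job_A:*/17}
Op 4: register job_A */5 -> active={job_A:*/5}
Op 5: register job_B */13 -> active={job_A:*/5, job_B:*/13}
Op 6: unregister job_B -> active={job_A:*/5}
Op 7: register job_A */19 -> active={job_A:*/19}
  job_A: interval 19, next fire after T=230 is 247
Earliest fire time = 247 (job job_A)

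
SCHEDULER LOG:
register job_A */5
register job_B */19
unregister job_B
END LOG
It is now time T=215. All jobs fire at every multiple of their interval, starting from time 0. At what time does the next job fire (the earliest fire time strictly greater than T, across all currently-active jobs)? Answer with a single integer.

Answer: 220

Derivation:
Op 1: register job_A */5 -> active={job_A:*/5}
Op 2: register job_B */19 -> active={job_A:*/5, job_B:*/19}
Op 3: unregister job_B -> active={job_A:*/5}
  job_A: interval 5, next fire after T=215 is 220
Earliest fire time = 220 (job job_A)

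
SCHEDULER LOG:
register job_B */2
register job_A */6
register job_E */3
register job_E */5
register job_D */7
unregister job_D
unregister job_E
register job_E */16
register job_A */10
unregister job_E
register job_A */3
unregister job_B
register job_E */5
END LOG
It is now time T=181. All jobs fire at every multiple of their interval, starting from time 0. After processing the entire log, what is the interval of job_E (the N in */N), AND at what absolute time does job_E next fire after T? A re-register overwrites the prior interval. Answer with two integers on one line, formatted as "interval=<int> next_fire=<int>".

Answer: interval=5 next_fire=185

Derivation:
Op 1: register job_B */2 -> active={job_B:*/2}
Op 2: register job_A */6 -> active={job_A:*/6, job_B:*/2}
Op 3: register job_E */3 -> active={job_A:*/6, job_B:*/2, job_E:*/3}
Op 4: register job_E */5 -> active={job_A:*/6, job_B:*/2, job_E:*/5}
Op 5: register job_D */7 -> active={job_A:*/6, job_B:*/2, job_D:*/7, job_E:*/5}
Op 6: unregister job_D -> active={job_A:*/6, job_B:*/2, job_E:*/5}
Op 7: unregister job_E -> active={job_A:*/6, job_B:*/2}
Op 8: register job_E */16 -> active={job_A:*/6, job_B:*/2, job_E:*/16}
Op 9: register job_A */10 -> active={job_A:*/10, job_B:*/2, job_E:*/16}
Op 10: unregister job_E -> active={job_A:*/10, job_B:*/2}
Op 11: register job_A */3 -> active={job_A:*/3, job_B:*/2}
Op 12: unregister job_B -> active={job_A:*/3}
Op 13: register job_E */5 -> active={job_A:*/3, job_E:*/5}
Final interval of job_E = 5
Next fire of job_E after T=181: (181//5+1)*5 = 185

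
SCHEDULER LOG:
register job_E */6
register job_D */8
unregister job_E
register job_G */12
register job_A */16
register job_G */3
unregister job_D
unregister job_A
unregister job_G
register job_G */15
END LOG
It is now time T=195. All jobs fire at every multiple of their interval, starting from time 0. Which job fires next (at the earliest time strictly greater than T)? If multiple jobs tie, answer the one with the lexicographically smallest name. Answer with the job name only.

Op 1: register job_E */6 -> active={job_E:*/6}
Op 2: register job_D */8 -> active={job_D:*/8, job_E:*/6}
Op 3: unregister job_E -> active={job_D:*/8}
Op 4: register job_G */12 -> active={job_D:*/8, job_G:*/12}
Op 5: register job_A */16 -> active={job_A:*/16, job_D:*/8, job_G:*/12}
Op 6: register job_G */3 -> active={job_A:*/16, job_D:*/8, job_G:*/3}
Op 7: unregister job_D -> active={job_A:*/16, job_G:*/3}
Op 8: unregister job_A -> active={job_G:*/3}
Op 9: unregister job_G -> active={}
Op 10: register job_G */15 -> active={job_G:*/15}
  job_G: interval 15, next fire after T=195 is 210
Earliest = 210, winner (lex tiebreak) = job_G

Answer: job_G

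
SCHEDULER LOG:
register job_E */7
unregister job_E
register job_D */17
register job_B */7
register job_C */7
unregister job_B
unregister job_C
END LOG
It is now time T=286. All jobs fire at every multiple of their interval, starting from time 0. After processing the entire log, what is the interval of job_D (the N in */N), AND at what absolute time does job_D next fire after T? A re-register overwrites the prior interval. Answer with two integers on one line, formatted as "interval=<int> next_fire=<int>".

Op 1: register job_E */7 -> active={job_E:*/7}
Op 2: unregister job_E -> active={}
Op 3: register job_D */17 -> active={job_D:*/17}
Op 4: register job_B */7 -> active={job_B:*/7, job_D:*/17}
Op 5: register job_C */7 -> active={job_B:*/7, job_C:*/7, job_D:*/17}
Op 6: unregister job_B -> active={job_C:*/7, job_D:*/17}
Op 7: unregister job_C -> active={job_D:*/17}
Final interval of job_D = 17
Next fire of job_D after T=286: (286//17+1)*17 = 289

Answer: interval=17 next_fire=289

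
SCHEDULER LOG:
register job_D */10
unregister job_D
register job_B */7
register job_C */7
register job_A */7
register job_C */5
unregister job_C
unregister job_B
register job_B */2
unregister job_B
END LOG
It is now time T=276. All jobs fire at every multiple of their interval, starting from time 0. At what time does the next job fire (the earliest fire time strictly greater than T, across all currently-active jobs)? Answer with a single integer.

Op 1: register job_D */10 -> active={job_D:*/10}
Op 2: unregister job_D -> active={}
Op 3: register job_B */7 -> active={job_B:*/7}
Op 4: register job_C */7 -> active={job_B:*/7, job_C:*/7}
Op 5: register job_A */7 -> active={job_A:*/7, job_B:*/7, job_C:*/7}
Op 6: register job_C */5 -> active={job_A:*/7, job_B:*/7, job_C:*/5}
Op 7: unregister job_C -> active={job_A:*/7, job_B:*/7}
Op 8: unregister job_B -> active={job_A:*/7}
Op 9: register job_B */2 -> active={job_A:*/7, job_B:*/2}
Op 10: unregister job_B -> active={job_A:*/7}
  job_A: interval 7, next fire after T=276 is 280
Earliest fire time = 280 (job job_A)

Answer: 280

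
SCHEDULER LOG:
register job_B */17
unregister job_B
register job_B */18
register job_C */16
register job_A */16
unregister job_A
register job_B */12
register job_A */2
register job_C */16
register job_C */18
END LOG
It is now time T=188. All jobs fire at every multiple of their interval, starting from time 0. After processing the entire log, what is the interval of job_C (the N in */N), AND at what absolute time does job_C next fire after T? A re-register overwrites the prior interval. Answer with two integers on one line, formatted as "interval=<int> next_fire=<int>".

Op 1: register job_B */17 -> active={job_B:*/17}
Op 2: unregister job_B -> active={}
Op 3: register job_B */18 -> active={job_B:*/18}
Op 4: register job_C */16 -> active={job_B:*/18, job_C:*/16}
Op 5: register job_A */16 -> active={job_A:*/16, job_B:*/18, job_C:*/16}
Op 6: unregister job_A -> active={job_B:*/18, job_C:*/16}
Op 7: register job_B */12 -> active={job_B:*/12, job_C:*/16}
Op 8: register job_A */2 -> active={job_A:*/2, job_B:*/12, job_C:*/16}
Op 9: register job_C */16 -> active={job_A:*/2, job_B:*/12, job_C:*/16}
Op 10: register job_C */18 -> active={job_A:*/2, job_B:*/12, job_C:*/18}
Final interval of job_C = 18
Next fire of job_C after T=188: (188//18+1)*18 = 198

Answer: interval=18 next_fire=198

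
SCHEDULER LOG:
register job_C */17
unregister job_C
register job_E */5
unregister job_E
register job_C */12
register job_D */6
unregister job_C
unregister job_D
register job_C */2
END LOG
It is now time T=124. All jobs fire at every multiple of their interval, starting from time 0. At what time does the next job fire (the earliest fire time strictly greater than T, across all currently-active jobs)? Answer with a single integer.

Answer: 126

Derivation:
Op 1: register job_C */17 -> active={job_C:*/17}
Op 2: unregister job_C -> active={}
Op 3: register job_E */5 -> active={job_E:*/5}
Op 4: unregister job_E -> active={}
Op 5: register job_C */12 -> active={job_C:*/12}
Op 6: register job_D */6 -> active={job_C:*/12, job_D:*/6}
Op 7: unregister job_C -> active={job_D:*/6}
Op 8: unregister job_D -> active={}
Op 9: register job_C */2 -> active={job_C:*/2}
  job_C: interval 2, next fire after T=124 is 126
Earliest fire time = 126 (job job_C)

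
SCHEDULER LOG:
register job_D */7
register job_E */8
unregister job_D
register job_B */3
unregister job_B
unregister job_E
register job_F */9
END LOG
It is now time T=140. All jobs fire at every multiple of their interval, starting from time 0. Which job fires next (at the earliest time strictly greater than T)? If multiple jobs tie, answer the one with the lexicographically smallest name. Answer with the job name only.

Op 1: register job_D */7 -> active={job_D:*/7}
Op 2: register job_E */8 -> active={job_D:*/7, job_E:*/8}
Op 3: unregister job_D -> active={job_E:*/8}
Op 4: register job_B */3 -> active={job_B:*/3, job_E:*/8}
Op 5: unregister job_B -> active={job_E:*/8}
Op 6: unregister job_E -> active={}
Op 7: register job_F */9 -> active={job_F:*/9}
  job_F: interval 9, next fire after T=140 is 144
Earliest = 144, winner (lex tiebreak) = job_F

Answer: job_F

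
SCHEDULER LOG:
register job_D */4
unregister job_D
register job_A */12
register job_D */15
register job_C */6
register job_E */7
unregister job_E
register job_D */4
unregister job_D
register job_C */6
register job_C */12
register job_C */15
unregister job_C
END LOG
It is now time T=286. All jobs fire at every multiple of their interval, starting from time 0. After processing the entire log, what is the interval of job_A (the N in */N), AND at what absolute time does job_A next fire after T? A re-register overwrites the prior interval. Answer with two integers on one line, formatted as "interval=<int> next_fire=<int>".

Answer: interval=12 next_fire=288

Derivation:
Op 1: register job_D */4 -> active={job_D:*/4}
Op 2: unregister job_D -> active={}
Op 3: register job_A */12 -> active={job_A:*/12}
Op 4: register job_D */15 -> active={job_A:*/12, job_D:*/15}
Op 5: register job_C */6 -> active={job_A:*/12, job_C:*/6, job_D:*/15}
Op 6: register job_E */7 -> active={job_A:*/12, job_C:*/6, job_D:*/15, job_E:*/7}
Op 7: unregister job_E -> active={job_A:*/12, job_C:*/6, job_D:*/15}
Op 8: register job_D */4 -> active={job_A:*/12, job_C:*/6, job_D:*/4}
Op 9: unregister job_D -> active={job_A:*/12, job_C:*/6}
Op 10: register job_C */6 -> active={job_A:*/12, job_C:*/6}
Op 11: register job_C */12 -> active={job_A:*/12, job_C:*/12}
Op 12: register job_C */15 -> active={job_A:*/12, job_C:*/15}
Op 13: unregister job_C -> active={job_A:*/12}
Final interval of job_A = 12
Next fire of job_A after T=286: (286//12+1)*12 = 288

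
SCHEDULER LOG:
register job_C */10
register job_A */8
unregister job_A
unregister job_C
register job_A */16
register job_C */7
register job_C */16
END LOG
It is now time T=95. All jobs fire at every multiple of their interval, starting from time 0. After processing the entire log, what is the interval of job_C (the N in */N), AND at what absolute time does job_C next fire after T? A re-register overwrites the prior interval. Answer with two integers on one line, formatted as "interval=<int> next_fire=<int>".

Answer: interval=16 next_fire=96

Derivation:
Op 1: register job_C */10 -> active={job_C:*/10}
Op 2: register job_A */8 -> active={job_A:*/8, job_C:*/10}
Op 3: unregister job_A -> active={job_C:*/10}
Op 4: unregister job_C -> active={}
Op 5: register job_A */16 -> active={job_A:*/16}
Op 6: register job_C */7 -> active={job_A:*/16, job_C:*/7}
Op 7: register job_C */16 -> active={job_A:*/16, job_C:*/16}
Final interval of job_C = 16
Next fire of job_C after T=95: (95//16+1)*16 = 96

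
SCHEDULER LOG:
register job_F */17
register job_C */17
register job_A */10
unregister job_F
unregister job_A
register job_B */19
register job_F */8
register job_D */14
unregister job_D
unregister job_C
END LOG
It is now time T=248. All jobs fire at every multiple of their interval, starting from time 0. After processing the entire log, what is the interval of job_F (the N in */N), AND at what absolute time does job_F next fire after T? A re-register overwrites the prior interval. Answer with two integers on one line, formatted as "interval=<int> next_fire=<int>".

Answer: interval=8 next_fire=256

Derivation:
Op 1: register job_F */17 -> active={job_F:*/17}
Op 2: register job_C */17 -> active={job_C:*/17, job_F:*/17}
Op 3: register job_A */10 -> active={job_A:*/10, job_C:*/17, job_F:*/17}
Op 4: unregister job_F -> active={job_A:*/10, job_C:*/17}
Op 5: unregister job_A -> active={job_C:*/17}
Op 6: register job_B */19 -> active={job_B:*/19, job_C:*/17}
Op 7: register job_F */8 -> active={job_B:*/19, job_C:*/17, job_F:*/8}
Op 8: register job_D */14 -> active={job_B:*/19, job_C:*/17, job_D:*/14, job_F:*/8}
Op 9: unregister job_D -> active={job_B:*/19, job_C:*/17, job_F:*/8}
Op 10: unregister job_C -> active={job_B:*/19, job_F:*/8}
Final interval of job_F = 8
Next fire of job_F after T=248: (248//8+1)*8 = 256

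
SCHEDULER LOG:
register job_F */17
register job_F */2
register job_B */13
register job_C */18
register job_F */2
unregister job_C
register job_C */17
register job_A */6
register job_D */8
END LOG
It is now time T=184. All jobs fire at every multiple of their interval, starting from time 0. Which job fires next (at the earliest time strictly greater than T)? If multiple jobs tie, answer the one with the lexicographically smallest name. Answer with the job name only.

Answer: job_A

Derivation:
Op 1: register job_F */17 -> active={job_F:*/17}
Op 2: register job_F */2 -> active={job_F:*/2}
Op 3: register job_B */13 -> active={job_B:*/13, job_F:*/2}
Op 4: register job_C */18 -> active={job_B:*/13, job_C:*/18, job_F:*/2}
Op 5: register job_F */2 -> active={job_B:*/13, job_C:*/18, job_F:*/2}
Op 6: unregister job_C -> active={job_B:*/13, job_F:*/2}
Op 7: register job_C */17 -> active={job_B:*/13, job_C:*/17, job_F:*/2}
Op 8: register job_A */6 -> active={job_A:*/6, job_B:*/13, job_C:*/17, job_F:*/2}
Op 9: register job_D */8 -> active={job_A:*/6, job_B:*/13, job_C:*/17, job_D:*/8, job_F:*/2}
  job_A: interval 6, next fire after T=184 is 186
  job_B: interval 13, next fire after T=184 is 195
  job_C: interval 17, next fire after T=184 is 187
  job_D: interval 8, next fire after T=184 is 192
  job_F: interval 2, next fire after T=184 is 186
Earliest = 186, winner (lex tiebreak) = job_A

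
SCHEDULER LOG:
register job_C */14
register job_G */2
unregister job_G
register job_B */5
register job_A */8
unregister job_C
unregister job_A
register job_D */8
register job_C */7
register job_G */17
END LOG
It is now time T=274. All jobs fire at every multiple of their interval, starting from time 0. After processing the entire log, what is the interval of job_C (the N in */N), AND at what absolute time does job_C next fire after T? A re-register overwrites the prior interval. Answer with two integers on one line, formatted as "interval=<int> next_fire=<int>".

Op 1: register job_C */14 -> active={job_C:*/14}
Op 2: register job_G */2 -> active={job_C:*/14, job_G:*/2}
Op 3: unregister job_G -> active={job_C:*/14}
Op 4: register job_B */5 -> active={job_B:*/5, job_C:*/14}
Op 5: register job_A */8 -> active={job_A:*/8, job_B:*/5, job_C:*/14}
Op 6: unregister job_C -> active={job_A:*/8, job_B:*/5}
Op 7: unregister job_A -> active={job_B:*/5}
Op 8: register job_D */8 -> active={job_B:*/5, job_D:*/8}
Op 9: register job_C */7 -> active={job_B:*/5, job_C:*/7, job_D:*/8}
Op 10: register job_G */17 -> active={job_B:*/5, job_C:*/7, job_D:*/8, job_G:*/17}
Final interval of job_C = 7
Next fire of job_C after T=274: (274//7+1)*7 = 280

Answer: interval=7 next_fire=280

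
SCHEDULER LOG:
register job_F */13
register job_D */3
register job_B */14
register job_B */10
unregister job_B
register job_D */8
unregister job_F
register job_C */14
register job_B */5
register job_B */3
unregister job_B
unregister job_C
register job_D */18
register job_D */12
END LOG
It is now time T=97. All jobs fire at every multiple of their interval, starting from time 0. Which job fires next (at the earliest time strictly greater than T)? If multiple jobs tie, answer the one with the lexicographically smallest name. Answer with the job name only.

Op 1: register job_F */13 -> active={job_F:*/13}
Op 2: register job_D */3 -> active={job_D:*/3, job_F:*/13}
Op 3: register job_B */14 -> active={job_B:*/14, job_D:*/3, job_F:*/13}
Op 4: register job_B */10 -> active={job_B:*/10, job_D:*/3, job_F:*/13}
Op 5: unregister job_B -> active={job_D:*/3, job_F:*/13}
Op 6: register job_D */8 -> active={job_D:*/8, job_F:*/13}
Op 7: unregister job_F -> active={job_D:*/8}
Op 8: register job_C */14 -> active={job_C:*/14, job_D:*/8}
Op 9: register job_B */5 -> active={job_B:*/5, job_C:*/14, job_D:*/8}
Op 10: register job_B */3 -> active={job_B:*/3, job_C:*/14, job_D:*/8}
Op 11: unregister job_B -> active={job_C:*/14, job_D:*/8}
Op 12: unregister job_C -> active={job_D:*/8}
Op 13: register job_D */18 -> active={job_D:*/18}
Op 14: register job_D */12 -> active={job_D:*/12}
  job_D: interval 12, next fire after T=97 is 108
Earliest = 108, winner (lex tiebreak) = job_D

Answer: job_D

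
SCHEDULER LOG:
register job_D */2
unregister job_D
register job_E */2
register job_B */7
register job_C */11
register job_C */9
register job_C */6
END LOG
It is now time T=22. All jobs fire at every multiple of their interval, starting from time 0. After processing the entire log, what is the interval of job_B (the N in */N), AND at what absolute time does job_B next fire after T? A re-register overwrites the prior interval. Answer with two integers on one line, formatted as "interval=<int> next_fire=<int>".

Op 1: register job_D */2 -> active={job_D:*/2}
Op 2: unregister job_D -> active={}
Op 3: register job_E */2 -> active={job_E:*/2}
Op 4: register job_B */7 -> active={job_B:*/7, job_E:*/2}
Op 5: register job_C */11 -> active={job_B:*/7, job_C:*/11, job_E:*/2}
Op 6: register job_C */9 -> active={job_B:*/7, job_C:*/9, job_E:*/2}
Op 7: register job_C */6 -> active={job_B:*/7, job_C:*/6, job_E:*/2}
Final interval of job_B = 7
Next fire of job_B after T=22: (22//7+1)*7 = 28

Answer: interval=7 next_fire=28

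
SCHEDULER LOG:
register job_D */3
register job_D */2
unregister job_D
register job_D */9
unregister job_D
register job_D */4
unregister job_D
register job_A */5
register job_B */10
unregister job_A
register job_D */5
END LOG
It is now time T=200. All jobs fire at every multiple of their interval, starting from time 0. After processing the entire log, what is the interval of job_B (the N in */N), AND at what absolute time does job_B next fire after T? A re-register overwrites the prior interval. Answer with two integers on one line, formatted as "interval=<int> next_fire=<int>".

Op 1: register job_D */3 -> active={job_D:*/3}
Op 2: register job_D */2 -> active={job_D:*/2}
Op 3: unregister job_D -> active={}
Op 4: register job_D */9 -> active={job_D:*/9}
Op 5: unregister job_D -> active={}
Op 6: register job_D */4 -> active={job_D:*/4}
Op 7: unregister job_D -> active={}
Op 8: register job_A */5 -> active={job_A:*/5}
Op 9: register job_B */10 -> active={job_A:*/5, job_B:*/10}
Op 10: unregister job_A -> active={job_B:*/10}
Op 11: register job_D */5 -> active={job_B:*/10, job_D:*/5}
Final interval of job_B = 10
Next fire of job_B after T=200: (200//10+1)*10 = 210

Answer: interval=10 next_fire=210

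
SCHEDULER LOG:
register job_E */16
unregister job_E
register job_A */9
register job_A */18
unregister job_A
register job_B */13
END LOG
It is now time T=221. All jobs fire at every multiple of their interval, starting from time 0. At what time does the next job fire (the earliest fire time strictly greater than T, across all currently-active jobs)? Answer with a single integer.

Op 1: register job_E */16 -> active={job_E:*/16}
Op 2: unregister job_E -> active={}
Op 3: register job_A */9 -> active={job_A:*/9}
Op 4: register job_A */18 -> active={job_A:*/18}
Op 5: unregister job_A -> active={}
Op 6: register job_B */13 -> active={job_B:*/13}
  job_B: interval 13, next fire after T=221 is 234
Earliest fire time = 234 (job job_B)

Answer: 234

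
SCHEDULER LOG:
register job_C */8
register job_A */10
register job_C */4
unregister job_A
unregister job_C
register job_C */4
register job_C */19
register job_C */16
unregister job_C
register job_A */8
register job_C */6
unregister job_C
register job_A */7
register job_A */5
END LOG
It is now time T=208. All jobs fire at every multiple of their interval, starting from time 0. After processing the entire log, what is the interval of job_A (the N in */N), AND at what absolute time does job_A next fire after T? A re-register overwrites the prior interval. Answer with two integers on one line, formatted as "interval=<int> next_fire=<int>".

Op 1: register job_C */8 -> active={job_C:*/8}
Op 2: register job_A */10 -> active={job_A:*/10, job_C:*/8}
Op 3: register job_C */4 -> active={job_A:*/10, job_C:*/4}
Op 4: unregister job_A -> active={job_C:*/4}
Op 5: unregister job_C -> active={}
Op 6: register job_C */4 -> active={job_C:*/4}
Op 7: register job_C */19 -> active={job_C:*/19}
Op 8: register job_C */16 -> active={job_C:*/16}
Op 9: unregister job_C -> active={}
Op 10: register job_A */8 -> active={job_A:*/8}
Op 11: register job_C */6 -> active={job_A:*/8, job_C:*/6}
Op 12: unregister job_C -> active={job_A:*/8}
Op 13: register job_A */7 -> active={job_A:*/7}
Op 14: register job_A */5 -> active={job_A:*/5}
Final interval of job_A = 5
Next fire of job_A after T=208: (208//5+1)*5 = 210

Answer: interval=5 next_fire=210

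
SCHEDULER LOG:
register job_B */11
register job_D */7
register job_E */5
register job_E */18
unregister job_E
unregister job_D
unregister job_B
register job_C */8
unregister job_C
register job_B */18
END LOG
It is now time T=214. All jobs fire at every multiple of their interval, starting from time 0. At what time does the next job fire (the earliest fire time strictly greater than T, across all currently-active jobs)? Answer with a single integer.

Answer: 216

Derivation:
Op 1: register job_B */11 -> active={job_B:*/11}
Op 2: register job_D */7 -> active={job_B:*/11, job_D:*/7}
Op 3: register job_E */5 -> active={job_B:*/11, job_D:*/7, job_E:*/5}
Op 4: register job_E */18 -> active={job_B:*/11, job_D:*/7, job_E:*/18}
Op 5: unregister job_E -> active={job_B:*/11, job_D:*/7}
Op 6: unregister job_D -> active={job_B:*/11}
Op 7: unregister job_B -> active={}
Op 8: register job_C */8 -> active={job_C:*/8}
Op 9: unregister job_C -> active={}
Op 10: register job_B */18 -> active={job_B:*/18}
  job_B: interval 18, next fire after T=214 is 216
Earliest fire time = 216 (job job_B)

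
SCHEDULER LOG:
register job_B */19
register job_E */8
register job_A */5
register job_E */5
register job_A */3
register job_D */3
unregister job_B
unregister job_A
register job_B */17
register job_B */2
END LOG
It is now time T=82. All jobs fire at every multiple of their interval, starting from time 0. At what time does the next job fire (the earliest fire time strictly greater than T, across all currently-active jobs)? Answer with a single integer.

Answer: 84

Derivation:
Op 1: register job_B */19 -> active={job_B:*/19}
Op 2: register job_E */8 -> active={job_B:*/19, job_E:*/8}
Op 3: register job_A */5 -> active={job_A:*/5, job_B:*/19, job_E:*/8}
Op 4: register job_E */5 -> active={job_A:*/5, job_B:*/19, job_E:*/5}
Op 5: register job_A */3 -> active={job_A:*/3, job_B:*/19, job_E:*/5}
Op 6: register job_D */3 -> active={job_A:*/3, job_B:*/19, job_D:*/3, job_E:*/5}
Op 7: unregister job_B -> active={job_A:*/3, job_D:*/3, job_E:*/5}
Op 8: unregister job_A -> active={job_D:*/3, job_E:*/5}
Op 9: register job_B */17 -> active={job_B:*/17, job_D:*/3, job_E:*/5}
Op 10: register job_B */2 -> active={job_B:*/2, job_D:*/3, job_E:*/5}
  job_B: interval 2, next fire after T=82 is 84
  job_D: interval 3, next fire after T=82 is 84
  job_E: interval 5, next fire after T=82 is 85
Earliest fire time = 84 (job job_B)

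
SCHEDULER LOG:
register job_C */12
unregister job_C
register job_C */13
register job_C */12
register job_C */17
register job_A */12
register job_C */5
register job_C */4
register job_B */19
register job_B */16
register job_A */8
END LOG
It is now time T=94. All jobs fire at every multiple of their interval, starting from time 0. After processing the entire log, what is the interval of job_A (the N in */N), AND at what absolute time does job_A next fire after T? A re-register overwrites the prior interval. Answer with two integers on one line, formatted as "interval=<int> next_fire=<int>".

Answer: interval=8 next_fire=96

Derivation:
Op 1: register job_C */12 -> active={job_C:*/12}
Op 2: unregister job_C -> active={}
Op 3: register job_C */13 -> active={job_C:*/13}
Op 4: register job_C */12 -> active={job_C:*/12}
Op 5: register job_C */17 -> active={job_C:*/17}
Op 6: register job_A */12 -> active={job_A:*/12, job_C:*/17}
Op 7: register job_C */5 -> active={job_A:*/12, job_C:*/5}
Op 8: register job_C */4 -> active={job_A:*/12, job_C:*/4}
Op 9: register job_B */19 -> active={job_A:*/12, job_B:*/19, job_C:*/4}
Op 10: register job_B */16 -> active={job_A:*/12, job_B:*/16, job_C:*/4}
Op 11: register job_A */8 -> active={job_A:*/8, job_B:*/16, job_C:*/4}
Final interval of job_A = 8
Next fire of job_A after T=94: (94//8+1)*8 = 96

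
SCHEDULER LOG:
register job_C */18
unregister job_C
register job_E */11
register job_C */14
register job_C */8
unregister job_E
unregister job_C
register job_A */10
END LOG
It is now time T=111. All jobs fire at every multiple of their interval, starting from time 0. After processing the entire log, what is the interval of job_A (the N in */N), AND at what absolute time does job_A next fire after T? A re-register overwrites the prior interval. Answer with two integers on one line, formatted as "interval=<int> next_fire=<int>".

Op 1: register job_C */18 -> active={job_C:*/18}
Op 2: unregister job_C -> active={}
Op 3: register job_E */11 -> active={job_E:*/11}
Op 4: register job_C */14 -> active={job_C:*/14, job_E:*/11}
Op 5: register job_C */8 -> active={job_C:*/8, job_E:*/11}
Op 6: unregister job_E -> active={job_C:*/8}
Op 7: unregister job_C -> active={}
Op 8: register job_A */10 -> active={job_A:*/10}
Final interval of job_A = 10
Next fire of job_A after T=111: (111//10+1)*10 = 120

Answer: interval=10 next_fire=120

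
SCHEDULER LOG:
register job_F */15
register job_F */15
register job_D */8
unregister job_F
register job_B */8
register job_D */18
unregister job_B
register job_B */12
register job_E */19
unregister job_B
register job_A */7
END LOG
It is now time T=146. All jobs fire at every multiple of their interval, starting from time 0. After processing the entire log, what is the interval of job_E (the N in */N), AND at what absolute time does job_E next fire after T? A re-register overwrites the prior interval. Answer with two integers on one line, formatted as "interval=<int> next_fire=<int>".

Op 1: register job_F */15 -> active={job_F:*/15}
Op 2: register job_F */15 -> active={job_F:*/15}
Op 3: register job_D */8 -> active={job_D:*/8, job_F:*/15}
Op 4: unregister job_F -> active={job_D:*/8}
Op 5: register job_B */8 -> active={job_B:*/8, job_D:*/8}
Op 6: register job_D */18 -> active={job_B:*/8, job_D:*/18}
Op 7: unregister job_B -> active={job_D:*/18}
Op 8: register job_B */12 -> active={job_B:*/12, job_D:*/18}
Op 9: register job_E */19 -> active={job_B:*/12, job_D:*/18, job_E:*/19}
Op 10: unregister job_B -> active={job_D:*/18, job_E:*/19}
Op 11: register job_A */7 -> active={job_A:*/7, job_D:*/18, job_E:*/19}
Final interval of job_E = 19
Next fire of job_E after T=146: (146//19+1)*19 = 152

Answer: interval=19 next_fire=152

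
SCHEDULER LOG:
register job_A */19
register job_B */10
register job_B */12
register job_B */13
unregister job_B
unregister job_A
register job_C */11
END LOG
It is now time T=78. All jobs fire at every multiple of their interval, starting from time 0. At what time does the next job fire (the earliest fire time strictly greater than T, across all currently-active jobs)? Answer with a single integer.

Answer: 88

Derivation:
Op 1: register job_A */19 -> active={job_A:*/19}
Op 2: register job_B */10 -> active={job_A:*/19, job_B:*/10}
Op 3: register job_B */12 -> active={job_A:*/19, job_B:*/12}
Op 4: register job_B */13 -> active={job_A:*/19, job_B:*/13}
Op 5: unregister job_B -> active={job_A:*/19}
Op 6: unregister job_A -> active={}
Op 7: register job_C */11 -> active={job_C:*/11}
  job_C: interval 11, next fire after T=78 is 88
Earliest fire time = 88 (job job_C)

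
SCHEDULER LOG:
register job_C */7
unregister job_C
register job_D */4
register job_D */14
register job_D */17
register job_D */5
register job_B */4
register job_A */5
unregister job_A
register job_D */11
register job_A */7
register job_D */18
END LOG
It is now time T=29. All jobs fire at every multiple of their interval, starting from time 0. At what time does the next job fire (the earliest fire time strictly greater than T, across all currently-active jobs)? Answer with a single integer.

Op 1: register job_C */7 -> active={job_C:*/7}
Op 2: unregister job_C -> active={}
Op 3: register job_D */4 -> active={job_D:*/4}
Op 4: register job_D */14 -> active={job_D:*/14}
Op 5: register job_D */17 -> active={job_D:*/17}
Op 6: register job_D */5 -> active={job_D:*/5}
Op 7: register job_B */4 -> active={job_B:*/4, job_D:*/5}
Op 8: register job_A */5 -> active={job_A:*/5, job_B:*/4, job_D:*/5}
Op 9: unregister job_A -> active={job_B:*/4, job_D:*/5}
Op 10: register job_D */11 -> active={job_B:*/4, job_D:*/11}
Op 11: register job_A */7 -> active={job_A:*/7, job_B:*/4, job_D:*/11}
Op 12: register job_D */18 -> active={job_A:*/7, job_B:*/4, job_D:*/18}
  job_A: interval 7, next fire after T=29 is 35
  job_B: interval 4, next fire after T=29 is 32
  job_D: interval 18, next fire after T=29 is 36
Earliest fire time = 32 (job job_B)

Answer: 32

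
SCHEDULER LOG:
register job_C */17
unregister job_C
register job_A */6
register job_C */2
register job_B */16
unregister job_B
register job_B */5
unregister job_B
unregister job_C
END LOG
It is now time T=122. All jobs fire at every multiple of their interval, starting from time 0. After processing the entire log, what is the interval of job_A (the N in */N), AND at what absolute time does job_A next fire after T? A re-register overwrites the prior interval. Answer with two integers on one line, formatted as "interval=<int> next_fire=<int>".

Op 1: register job_C */17 -> active={job_C:*/17}
Op 2: unregister job_C -> active={}
Op 3: register job_A */6 -> active={job_A:*/6}
Op 4: register job_C */2 -> active={job_A:*/6, job_C:*/2}
Op 5: register job_B */16 -> active={job_A:*/6, job_B:*/16, job_C:*/2}
Op 6: unregister job_B -> active={job_A:*/6, job_C:*/2}
Op 7: register job_B */5 -> active={job_A:*/6, job_B:*/5, job_C:*/2}
Op 8: unregister job_B -> active={job_A:*/6, job_C:*/2}
Op 9: unregister job_C -> active={job_A:*/6}
Final interval of job_A = 6
Next fire of job_A after T=122: (122//6+1)*6 = 126

Answer: interval=6 next_fire=126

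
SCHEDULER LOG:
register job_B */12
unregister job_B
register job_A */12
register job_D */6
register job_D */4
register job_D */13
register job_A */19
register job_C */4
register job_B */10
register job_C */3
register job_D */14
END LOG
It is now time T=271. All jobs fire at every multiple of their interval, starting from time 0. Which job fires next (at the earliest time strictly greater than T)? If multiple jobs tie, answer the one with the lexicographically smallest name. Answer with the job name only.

Op 1: register job_B */12 -> active={job_B:*/12}
Op 2: unregister job_B -> active={}
Op 3: register job_A */12 -> active={job_A:*/12}
Op 4: register job_D */6 -> active={job_A:*/12, job_D:*/6}
Op 5: register job_D */4 -> active={job_A:*/12, job_D:*/4}
Op 6: register job_D */13 -> active={job_A:*/12, job_D:*/13}
Op 7: register job_A */19 -> active={job_A:*/19, job_D:*/13}
Op 8: register job_C */4 -> active={job_A:*/19, job_C:*/4, job_D:*/13}
Op 9: register job_B */10 -> active={job_A:*/19, job_B:*/10, job_C:*/4, job_D:*/13}
Op 10: register job_C */3 -> active={job_A:*/19, job_B:*/10, job_C:*/3, job_D:*/13}
Op 11: register job_D */14 -> active={job_A:*/19, job_B:*/10, job_C:*/3, job_D:*/14}
  job_A: interval 19, next fire after T=271 is 285
  job_B: interval 10, next fire after T=271 is 280
  job_C: interval 3, next fire after T=271 is 273
  job_D: interval 14, next fire after T=271 is 280
Earliest = 273, winner (lex tiebreak) = job_C

Answer: job_C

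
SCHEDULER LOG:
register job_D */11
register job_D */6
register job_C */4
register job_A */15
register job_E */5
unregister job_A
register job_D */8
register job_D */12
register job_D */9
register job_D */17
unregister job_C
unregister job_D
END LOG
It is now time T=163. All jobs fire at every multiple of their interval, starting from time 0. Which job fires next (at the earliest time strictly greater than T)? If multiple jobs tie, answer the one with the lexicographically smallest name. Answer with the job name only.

Op 1: register job_D */11 -> active={job_D:*/11}
Op 2: register job_D */6 -> active={job_D:*/6}
Op 3: register job_C */4 -> active={job_C:*/4, job_D:*/6}
Op 4: register job_A */15 -> active={job_A:*/15, job_C:*/4, job_D:*/6}
Op 5: register job_E */5 -> active={job_A:*/15, job_C:*/4, job_D:*/6, job_E:*/5}
Op 6: unregister job_A -> active={job_C:*/4, job_D:*/6, job_E:*/5}
Op 7: register job_D */8 -> active={job_C:*/4, job_D:*/8, job_E:*/5}
Op 8: register job_D */12 -> active={job_C:*/4, job_D:*/12, job_E:*/5}
Op 9: register job_D */9 -> active={job_C:*/4, job_D:*/9, job_E:*/5}
Op 10: register job_D */17 -> active={job_C:*/4, job_D:*/17, job_E:*/5}
Op 11: unregister job_C -> active={job_D:*/17, job_E:*/5}
Op 12: unregister job_D -> active={job_E:*/5}
  job_E: interval 5, next fire after T=163 is 165
Earliest = 165, winner (lex tiebreak) = job_E

Answer: job_E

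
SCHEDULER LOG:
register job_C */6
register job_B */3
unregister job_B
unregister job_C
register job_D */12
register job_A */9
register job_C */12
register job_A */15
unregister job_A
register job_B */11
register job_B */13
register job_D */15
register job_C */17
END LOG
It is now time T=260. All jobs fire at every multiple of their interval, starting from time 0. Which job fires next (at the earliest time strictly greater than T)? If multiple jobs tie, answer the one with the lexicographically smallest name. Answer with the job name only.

Op 1: register job_C */6 -> active={job_C:*/6}
Op 2: register job_B */3 -> active={job_B:*/3, job_C:*/6}
Op 3: unregister job_B -> active={job_C:*/6}
Op 4: unregister job_C -> active={}
Op 5: register job_D */12 -> active={job_D:*/12}
Op 6: register job_A */9 -> active={job_A:*/9, job_D:*/12}
Op 7: register job_C */12 -> active={job_A:*/9, job_C:*/12, job_D:*/12}
Op 8: register job_A */15 -> active={job_A:*/15, job_C:*/12, job_D:*/12}
Op 9: unregister job_A -> active={job_C:*/12, job_D:*/12}
Op 10: register job_B */11 -> active={job_B:*/11, job_C:*/12, job_D:*/12}
Op 11: register job_B */13 -> active={job_B:*/13, job_C:*/12, job_D:*/12}
Op 12: register job_D */15 -> active={job_B:*/13, job_C:*/12, job_D:*/15}
Op 13: register job_C */17 -> active={job_B:*/13, job_C:*/17, job_D:*/15}
  job_B: interval 13, next fire after T=260 is 273
  job_C: interval 17, next fire after T=260 is 272
  job_D: interval 15, next fire after T=260 is 270
Earliest = 270, winner (lex tiebreak) = job_D

Answer: job_D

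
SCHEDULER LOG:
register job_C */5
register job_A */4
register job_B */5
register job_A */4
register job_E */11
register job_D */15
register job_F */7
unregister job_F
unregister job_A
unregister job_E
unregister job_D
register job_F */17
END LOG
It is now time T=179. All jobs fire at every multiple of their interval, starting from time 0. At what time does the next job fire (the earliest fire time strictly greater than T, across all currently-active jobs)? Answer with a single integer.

Op 1: register job_C */5 -> active={job_C:*/5}
Op 2: register job_A */4 -> active={job_A:*/4, job_C:*/5}
Op 3: register job_B */5 -> active={job_A:*/4, job_B:*/5, job_C:*/5}
Op 4: register job_A */4 -> active={job_A:*/4, job_B:*/5, job_C:*/5}
Op 5: register job_E */11 -> active={job_A:*/4, job_B:*/5, job_C:*/5, job_E:*/11}
Op 6: register job_D */15 -> active={job_A:*/4, job_B:*/5, job_C:*/5, job_D:*/15, job_E:*/11}
Op 7: register job_F */7 -> active={job_A:*/4, job_B:*/5, job_C:*/5, job_D:*/15, job_E:*/11, job_F:*/7}
Op 8: unregister job_F -> active={job_A:*/4, job_B:*/5, job_C:*/5, job_D:*/15, job_E:*/11}
Op 9: unregister job_A -> active={job_B:*/5, job_C:*/5, job_D:*/15, job_E:*/11}
Op 10: unregister job_E -> active={job_B:*/5, job_C:*/5, job_D:*/15}
Op 11: unregister job_D -> active={job_B:*/5, job_C:*/5}
Op 12: register job_F */17 -> active={job_B:*/5, job_C:*/5, job_F:*/17}
  job_B: interval 5, next fire after T=179 is 180
  job_C: interval 5, next fire after T=179 is 180
  job_F: interval 17, next fire after T=179 is 187
Earliest fire time = 180 (job job_B)

Answer: 180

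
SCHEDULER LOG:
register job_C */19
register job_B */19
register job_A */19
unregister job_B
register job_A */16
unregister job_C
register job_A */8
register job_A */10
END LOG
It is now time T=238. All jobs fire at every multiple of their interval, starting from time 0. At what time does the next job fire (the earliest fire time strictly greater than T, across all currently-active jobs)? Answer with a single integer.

Answer: 240

Derivation:
Op 1: register job_C */19 -> active={job_C:*/19}
Op 2: register job_B */19 -> active={job_B:*/19, job_C:*/19}
Op 3: register job_A */19 -> active={job_A:*/19, job_B:*/19, job_C:*/19}
Op 4: unregister job_B -> active={job_A:*/19, job_C:*/19}
Op 5: register job_A */16 -> active={job_A:*/16, job_C:*/19}
Op 6: unregister job_C -> active={job_A:*/16}
Op 7: register job_A */8 -> active={job_A:*/8}
Op 8: register job_A */10 -> active={job_A:*/10}
  job_A: interval 10, next fire after T=238 is 240
Earliest fire time = 240 (job job_A)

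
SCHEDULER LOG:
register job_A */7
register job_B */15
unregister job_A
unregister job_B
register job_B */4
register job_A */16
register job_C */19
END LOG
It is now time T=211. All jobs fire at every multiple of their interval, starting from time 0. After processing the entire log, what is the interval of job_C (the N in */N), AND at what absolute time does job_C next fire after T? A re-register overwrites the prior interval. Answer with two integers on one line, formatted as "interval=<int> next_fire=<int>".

Answer: interval=19 next_fire=228

Derivation:
Op 1: register job_A */7 -> active={job_A:*/7}
Op 2: register job_B */15 -> active={job_A:*/7, job_B:*/15}
Op 3: unregister job_A -> active={job_B:*/15}
Op 4: unregister job_B -> active={}
Op 5: register job_B */4 -> active={job_B:*/4}
Op 6: register job_A */16 -> active={job_A:*/16, job_B:*/4}
Op 7: register job_C */19 -> active={job_A:*/16, job_B:*/4, job_C:*/19}
Final interval of job_C = 19
Next fire of job_C after T=211: (211//19+1)*19 = 228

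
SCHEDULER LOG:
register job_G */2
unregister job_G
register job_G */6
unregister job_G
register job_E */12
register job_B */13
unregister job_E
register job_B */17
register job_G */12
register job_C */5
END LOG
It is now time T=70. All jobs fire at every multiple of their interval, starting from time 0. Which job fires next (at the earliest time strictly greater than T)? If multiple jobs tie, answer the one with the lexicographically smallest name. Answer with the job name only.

Op 1: register job_G */2 -> active={job_G:*/2}
Op 2: unregister job_G -> active={}
Op 3: register job_G */6 -> active={job_G:*/6}
Op 4: unregister job_G -> active={}
Op 5: register job_E */12 -> active={job_E:*/12}
Op 6: register job_B */13 -> active={job_B:*/13, job_E:*/12}
Op 7: unregister job_E -> active={job_B:*/13}
Op 8: register job_B */17 -> active={job_B:*/17}
Op 9: register job_G */12 -> active={job_B:*/17, job_G:*/12}
Op 10: register job_C */5 -> active={job_B:*/17, job_C:*/5, job_G:*/12}
  job_B: interval 17, next fire after T=70 is 85
  job_C: interval 5, next fire after T=70 is 75
  job_G: interval 12, next fire after T=70 is 72
Earliest = 72, winner (lex tiebreak) = job_G

Answer: job_G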